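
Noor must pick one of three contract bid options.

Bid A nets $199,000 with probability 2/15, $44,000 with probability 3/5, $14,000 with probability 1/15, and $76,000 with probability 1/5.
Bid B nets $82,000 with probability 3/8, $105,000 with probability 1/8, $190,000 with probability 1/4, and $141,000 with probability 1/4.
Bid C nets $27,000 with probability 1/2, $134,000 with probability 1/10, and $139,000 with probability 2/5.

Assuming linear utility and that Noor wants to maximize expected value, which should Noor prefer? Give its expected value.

Bid A = 2/15 × 199000 + 3/5 × 44000 + 1/15 × 14000 + 1/5 × 76000 = 26533.3333 + 26400 + 933.3333 + 15200 = 69066.6667
Bid B = 3/8 × 82000 + 1/8 × 105000 + 1/4 × 190000 + 1/4 × 141000 = 30750 + 13125 + 47500 + 35250 = 126625
Bid C = 1/2 × 27000 + 1/10 × 134000 + 2/5 × 139000 = 13500 + 13400 + 55600 = 82500

Bid B ($126,625)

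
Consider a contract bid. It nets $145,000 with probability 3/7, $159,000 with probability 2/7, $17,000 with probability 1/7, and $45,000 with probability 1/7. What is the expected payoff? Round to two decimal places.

EV = 3/7 × 145000 + 2/7 × 159000 + 1/7 × 17000 + 1/7 × 45000 = 62142.8571 + 45428.5714 + 2428.5714 + 6428.5714 = 116428.5714

$116,428.57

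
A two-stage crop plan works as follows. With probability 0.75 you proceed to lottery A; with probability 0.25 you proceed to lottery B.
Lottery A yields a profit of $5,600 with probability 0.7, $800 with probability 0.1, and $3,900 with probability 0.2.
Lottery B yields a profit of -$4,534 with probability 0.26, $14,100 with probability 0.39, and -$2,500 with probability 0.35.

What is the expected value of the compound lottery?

EV(A) = 0.7 × 5600 + 0.1 × 800 + 0.2 × 3900 = 3920 + 80 + 780 = 4780
EV(B) = 0.26 × (-4534) + 0.39 × 14100 + 0.35 × (-2500) = -1178.84 + 5499 − 875 = 3445.16
Overall = 0.75 × 4780 + 0.25 × 3445.16 = 3585 + 861.29 = 4446.29

$4,446.29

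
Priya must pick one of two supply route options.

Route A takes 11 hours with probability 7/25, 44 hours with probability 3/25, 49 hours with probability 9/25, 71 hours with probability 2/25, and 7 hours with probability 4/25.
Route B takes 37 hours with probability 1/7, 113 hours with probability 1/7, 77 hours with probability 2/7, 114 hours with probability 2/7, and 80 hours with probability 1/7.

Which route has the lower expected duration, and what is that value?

Route A = 7/25 × 11 + 3/25 × 44 + 9/25 × 49 + 2/25 × 71 + 4/25 × 7 = 3.08 + 5.28 + 17.64 + 5.68 + 1.12 = 32.8
Route B = 1/7 × 37 + 1/7 × 113 + 2/7 × 77 + 2/7 × 114 + 1/7 × 80 = 5.2857 + 16.1429 + 22 + 32.5714 + 11.4286 = 87.4286

Route A (32.8 hours)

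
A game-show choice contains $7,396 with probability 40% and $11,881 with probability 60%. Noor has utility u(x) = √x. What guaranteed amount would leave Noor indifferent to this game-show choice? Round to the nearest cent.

E[u] = 0.4·√7396 + 0.6·√11881 = 0.4·86 + 0.6·109 = 99.8
CE = (99.8)² = 9960.04

$9,960.04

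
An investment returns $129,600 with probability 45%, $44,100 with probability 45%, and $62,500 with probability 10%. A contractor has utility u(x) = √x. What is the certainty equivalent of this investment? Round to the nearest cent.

$79,242.25

E[u] = 0.45·√129600 + 0.45·√44100 + 0.1·√62500 = 0.45·360 + 0.45·210 + 0.1·250 = 281.5
CE = (281.5)² = 79242.25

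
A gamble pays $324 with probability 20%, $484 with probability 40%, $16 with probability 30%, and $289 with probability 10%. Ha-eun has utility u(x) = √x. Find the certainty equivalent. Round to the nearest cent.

E[u] = 0.2·√324 + 0.4·√484 + 0.3·√16 + 0.1·√289 = 0.2·18 + 0.4·22 + 0.3·4 + 0.1·17 = 15.3
CE = (15.3)² = 234.09

$234.09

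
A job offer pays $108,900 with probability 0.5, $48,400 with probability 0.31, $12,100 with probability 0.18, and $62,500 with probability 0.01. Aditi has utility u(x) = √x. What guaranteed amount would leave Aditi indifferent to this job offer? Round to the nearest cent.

E[u] = 0.5·√108900 + 0.31·√48400 + 0.18·√12100 + 0.01·√62500 = 0.5·330 + 0.31·220 + 0.18·110 + 0.01·250 = 255.5
CE = (255.5)² = 65280.25

$65,280.25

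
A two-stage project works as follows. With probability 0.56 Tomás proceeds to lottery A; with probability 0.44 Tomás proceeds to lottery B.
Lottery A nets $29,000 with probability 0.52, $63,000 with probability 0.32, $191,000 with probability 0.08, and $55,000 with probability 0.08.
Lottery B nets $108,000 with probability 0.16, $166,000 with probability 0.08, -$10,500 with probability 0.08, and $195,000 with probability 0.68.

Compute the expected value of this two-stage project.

EV(A) = 0.52 × 29000 + 0.32 × 63000 + 0.08 × 191000 + 0.08 × 55000 = 15080 + 20160 + 15280 + 4400 = 54920
EV(B) = 0.16 × 108000 + 0.08 × 166000 + 0.08 × (-10500) + 0.68 × 195000 = 17280 + 13280 − 840 + 132600 = 162320
Overall = 0.56 × 54920 + 0.44 × 162320 = 30755.2 + 71420.8 = 102176

$102,176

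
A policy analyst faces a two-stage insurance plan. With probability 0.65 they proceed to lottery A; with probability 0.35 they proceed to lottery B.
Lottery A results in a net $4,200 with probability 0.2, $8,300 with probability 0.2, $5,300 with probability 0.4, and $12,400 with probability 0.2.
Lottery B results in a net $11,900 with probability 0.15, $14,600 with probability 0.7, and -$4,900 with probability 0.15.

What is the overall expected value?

$8,559.50

EV(A) = 0.2 × 4200 + 0.2 × 8300 + 0.4 × 5300 + 0.2 × 12400 = 840 + 1660 + 2120 + 2480 = 7100
EV(B) = 0.15 × 11900 + 0.7 × 14600 + 0.15 × (-4900) = 1785 + 10220 − 735 = 11270
Overall = 0.65 × 7100 + 0.35 × 11270 = 4615 + 3944.5 = 8559.5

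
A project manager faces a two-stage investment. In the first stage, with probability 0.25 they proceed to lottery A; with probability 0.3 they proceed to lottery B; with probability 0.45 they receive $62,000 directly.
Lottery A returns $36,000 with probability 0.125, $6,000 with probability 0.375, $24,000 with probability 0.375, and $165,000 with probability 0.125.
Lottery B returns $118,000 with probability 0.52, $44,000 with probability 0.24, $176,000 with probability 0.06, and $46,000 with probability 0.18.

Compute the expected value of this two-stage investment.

EV(A) = 0.125 × 36000 + 0.375 × 6000 + 0.375 × 24000 + 0.125 × 165000 = 4500 + 2250 + 9000 + 20625 = 36375
EV(B) = 0.52 × 118000 + 0.24 × 44000 + 0.06 × 176000 + 0.18 × 46000 = 61360 + 10560 + 10560 + 8280 = 90760
Branch C: 62000 (certain)
Overall = 0.25 × 36375 + 0.3 × 90760 + 0.45 × 62000 = 9093.75 + 27228 + 27900 = 64221.75

$64,221.75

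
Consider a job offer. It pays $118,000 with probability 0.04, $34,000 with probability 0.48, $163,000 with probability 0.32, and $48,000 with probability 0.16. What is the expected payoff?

EV = 0.04 × 118000 + 0.48 × 34000 + 0.32 × 163000 + 0.16 × 48000 = 4720 + 16320 + 52160 + 7680 = 80880

$80,880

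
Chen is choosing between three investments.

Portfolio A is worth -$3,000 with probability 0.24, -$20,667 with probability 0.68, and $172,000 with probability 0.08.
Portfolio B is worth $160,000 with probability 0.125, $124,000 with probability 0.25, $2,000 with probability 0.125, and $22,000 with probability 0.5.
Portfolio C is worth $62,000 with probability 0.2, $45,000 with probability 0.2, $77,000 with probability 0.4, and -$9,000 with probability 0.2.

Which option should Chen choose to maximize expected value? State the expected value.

Portfolio A = 0.24 × (-3000) + 0.68 × (-20667) + 0.08 × 172000 = -720 − 14053.56 + 13760 = -1013.56
Portfolio B = 0.125 × 160000 + 0.25 × 124000 + 0.125 × 2000 + 0.5 × 22000 = 20000 + 31000 + 250 + 11000 = 62250
Portfolio C = 0.2 × 62000 + 0.2 × 45000 + 0.4 × 77000 + 0.2 × (-9000) = 12400 + 9000 + 30800 − 1800 = 50400

Portfolio B ($62,250)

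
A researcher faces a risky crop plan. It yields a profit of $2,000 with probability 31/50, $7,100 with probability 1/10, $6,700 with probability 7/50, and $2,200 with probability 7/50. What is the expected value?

$3,196

EV = 31/50 × 2000 + 1/10 × 7100 + 7/50 × 6700 + 7/50 × 2200 = 1240 + 710 + 938 + 308 = 3196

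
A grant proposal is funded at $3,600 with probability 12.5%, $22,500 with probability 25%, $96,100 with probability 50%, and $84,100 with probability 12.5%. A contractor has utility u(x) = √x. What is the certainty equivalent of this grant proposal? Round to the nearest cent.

E[u] = 0.125·√3600 + 0.25·√22500 + 0.5·√96100 + 0.125·√84100 = 0.125·60 + 0.25·150 + 0.5·310 + 0.125·290 = 236.25
CE = (236.25)² = 55814.0625

$55,814.06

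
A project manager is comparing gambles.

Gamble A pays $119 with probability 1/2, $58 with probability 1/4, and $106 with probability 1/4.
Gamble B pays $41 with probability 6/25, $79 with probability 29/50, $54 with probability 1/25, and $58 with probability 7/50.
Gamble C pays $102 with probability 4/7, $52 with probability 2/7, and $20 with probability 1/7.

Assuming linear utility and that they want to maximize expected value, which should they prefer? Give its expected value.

Gamble A ($100.50)

Gamble A = 1/2 × 119 + 1/4 × 58 + 1/4 × 106 = 59.5 + 14.5 + 26.5 = 100.5
Gamble B = 6/25 × 41 + 29/50 × 79 + 1/25 × 54 + 7/50 × 58 = 9.84 + 45.82 + 2.16 + 8.12 = 65.94
Gamble C = 4/7 × 102 + 2/7 × 52 + 1/7 × 20 = 58.2857 + 14.8571 + 2.8571 = 76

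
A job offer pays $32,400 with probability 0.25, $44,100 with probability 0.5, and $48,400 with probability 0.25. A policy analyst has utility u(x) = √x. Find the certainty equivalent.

E[u] = 0.25·√32400 + 0.5·√44100 + 0.25·√48400 = 0.25·180 + 0.5·210 + 0.25·220 = 205
CE = (205)² = 42025

$42,025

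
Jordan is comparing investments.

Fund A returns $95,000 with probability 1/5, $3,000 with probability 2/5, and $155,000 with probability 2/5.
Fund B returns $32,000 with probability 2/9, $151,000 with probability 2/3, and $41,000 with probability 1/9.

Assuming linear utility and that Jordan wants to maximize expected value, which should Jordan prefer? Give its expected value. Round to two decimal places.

Fund B ($112,333.33)

Fund A = 1/5 × 95000 + 2/5 × 3000 + 2/5 × 155000 = 19000 + 1200 + 62000 = 82200
Fund B = 2/9 × 32000 + 2/3 × 151000 + 1/9 × 41000 = 7111.1111 + 100666.6667 + 4555.5556 = 112333.3333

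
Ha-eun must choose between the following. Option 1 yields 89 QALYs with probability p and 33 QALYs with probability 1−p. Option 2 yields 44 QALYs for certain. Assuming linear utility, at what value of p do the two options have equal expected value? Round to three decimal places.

p = 0.196

p·89 + (1−p)·33 = 44
56p + 33 = 44
p = (44 − 33) / 56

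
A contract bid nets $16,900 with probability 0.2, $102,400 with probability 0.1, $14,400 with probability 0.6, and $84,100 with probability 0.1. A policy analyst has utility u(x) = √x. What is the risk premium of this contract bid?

$5,389

E[u] = 0.2·√16900 + 0.1·√102400 + 0.6·√14400 + 0.1·√84100 = 0.2·130 + 0.1·320 + 0.6·120 + 0.1·290 = 159
CE = (159)² = 25281
Risk premium = EV − CE = 30670 − 25281 = 5389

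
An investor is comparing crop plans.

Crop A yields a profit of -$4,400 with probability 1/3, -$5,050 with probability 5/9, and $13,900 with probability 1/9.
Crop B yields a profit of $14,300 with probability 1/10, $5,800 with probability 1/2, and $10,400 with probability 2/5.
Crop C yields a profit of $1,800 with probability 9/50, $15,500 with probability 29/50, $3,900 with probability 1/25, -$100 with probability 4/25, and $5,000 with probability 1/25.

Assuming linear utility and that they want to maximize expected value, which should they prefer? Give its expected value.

Crop C ($9,654)

Crop A = 1/3 × (-4400) + 5/9 × (-5050) + 1/9 × 13900 = -1466.6667 − 2805.5556 + 1544.4444 = -2727.7778
Crop B = 1/10 × 14300 + 1/2 × 5800 + 2/5 × 10400 = 1430 + 2900 + 4160 = 8490
Crop C = 9/50 × 1800 + 29/50 × 15500 + 1/25 × 3900 + 4/25 × (-100) + 1/25 × 5000 = 324 + 8990 + 156 − 16 + 200 = 9654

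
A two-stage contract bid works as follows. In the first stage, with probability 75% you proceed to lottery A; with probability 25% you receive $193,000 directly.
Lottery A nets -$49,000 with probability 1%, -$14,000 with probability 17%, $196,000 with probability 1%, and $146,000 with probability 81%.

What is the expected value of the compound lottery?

$136,262.50

EV(A) = 0.01 × (-49000) + 0.17 × (-14000) + 0.01 × 196000 + 0.81 × 146000 = -490 − 2380 + 1960 + 118260 = 117350
Branch B: 193000 (certain)
Overall = 0.75 × 117350 + 0.25 × 193000 = 88012.5 + 48250 = 136262.5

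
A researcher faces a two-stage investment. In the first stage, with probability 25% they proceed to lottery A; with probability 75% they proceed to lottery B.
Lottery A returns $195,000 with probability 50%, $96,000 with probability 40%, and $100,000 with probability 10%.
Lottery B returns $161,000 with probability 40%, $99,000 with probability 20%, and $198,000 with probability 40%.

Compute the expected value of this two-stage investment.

EV(A) = 0.5 × 195000 + 0.4 × 96000 + 0.1 × 100000 = 97500 + 38400 + 10000 = 145900
EV(B) = 0.4 × 161000 + 0.2 × 99000 + 0.4 × 198000 = 64400 + 19800 + 79200 = 163400
Overall = 0.25 × 145900 + 0.75 × 163400 = 36475 + 122550 = 159025

$159,025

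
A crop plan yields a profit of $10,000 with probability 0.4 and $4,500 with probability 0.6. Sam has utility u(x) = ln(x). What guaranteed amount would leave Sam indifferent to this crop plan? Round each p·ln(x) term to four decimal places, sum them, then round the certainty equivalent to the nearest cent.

$6,193.16

E[u] = 0.4·ln(10000) + 0.6·ln(4500) = 3.6841 + 5.0471 = 8.7312
CE = e^8.7312 ≈ 6193.16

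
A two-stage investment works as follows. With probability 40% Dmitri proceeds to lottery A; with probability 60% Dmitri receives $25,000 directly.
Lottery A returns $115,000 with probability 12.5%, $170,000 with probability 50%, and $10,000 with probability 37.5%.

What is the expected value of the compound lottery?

$56,250

EV(A) = 0.125 × 115000 + 0.5 × 170000 + 0.375 × 10000 = 14375 + 85000 + 3750 = 103125
Branch B: 25000 (certain)
Overall = 0.4 × 103125 + 0.6 × 25000 = 41250 + 15000 = 56250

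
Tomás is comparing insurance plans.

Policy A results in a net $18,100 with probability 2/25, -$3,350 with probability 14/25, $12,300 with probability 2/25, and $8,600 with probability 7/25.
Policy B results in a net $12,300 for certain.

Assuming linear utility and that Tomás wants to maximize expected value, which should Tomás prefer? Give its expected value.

Policy B ($12,300)

Policy A = 2/25 × 18100 + 14/25 × (-3350) + 2/25 × 12300 + 7/25 × 8600 = 1448 − 1876 + 984 + 2408 = 2964
Policy B: 12300 (certain)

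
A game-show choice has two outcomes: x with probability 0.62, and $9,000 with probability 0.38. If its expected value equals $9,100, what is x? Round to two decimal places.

x = $9,161.29

0.62·x + 0.38·9000 = 9100
0.62·x = 9100 − 3420 = 5680
x = 5680 / 0.62 = 9161.2903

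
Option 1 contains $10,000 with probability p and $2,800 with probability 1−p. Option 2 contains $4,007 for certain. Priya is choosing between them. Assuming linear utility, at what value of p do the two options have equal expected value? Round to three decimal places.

p = 0.168

p·10000 + (1−p)·2800 = 4007
7200p + 2800 = 4007
p = (4007 − 2800) / 7200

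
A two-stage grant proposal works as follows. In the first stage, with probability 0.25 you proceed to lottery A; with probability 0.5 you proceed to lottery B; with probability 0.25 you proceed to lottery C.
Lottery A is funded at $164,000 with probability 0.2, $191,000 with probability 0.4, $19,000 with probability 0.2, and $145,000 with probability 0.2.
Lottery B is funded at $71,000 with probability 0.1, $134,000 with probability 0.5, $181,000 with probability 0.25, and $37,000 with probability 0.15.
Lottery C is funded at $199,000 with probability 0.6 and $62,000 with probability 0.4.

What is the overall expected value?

$134,000

EV(A) = 0.2 × 164000 + 0.4 × 191000 + 0.2 × 19000 + 0.2 × 145000 = 32800 + 76400 + 3800 + 29000 = 142000
EV(B) = 0.1 × 71000 + 0.5 × 134000 + 0.25 × 181000 + 0.15 × 37000 = 7100 + 67000 + 45250 + 5550 = 124900
EV(C) = 0.6 × 199000 + 0.4 × 62000 = 119400 + 24800 = 144200
Overall = 0.25 × 142000 + 0.5 × 124900 + 0.25 × 144200 = 35500 + 62450 + 36050 = 134000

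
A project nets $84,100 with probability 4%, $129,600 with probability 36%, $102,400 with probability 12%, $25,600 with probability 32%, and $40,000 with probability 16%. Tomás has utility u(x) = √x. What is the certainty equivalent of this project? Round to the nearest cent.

E[u] = 0.04·√84100 + 0.36·√129600 + 0.12·√102400 + 0.32·√25600 + 0.16·√40000 = 0.04·290 + 0.36·360 + 0.12·320 + 0.32·160 + 0.16·200 = 262.8
CE = (262.8)² = 69063.84

$69,063.84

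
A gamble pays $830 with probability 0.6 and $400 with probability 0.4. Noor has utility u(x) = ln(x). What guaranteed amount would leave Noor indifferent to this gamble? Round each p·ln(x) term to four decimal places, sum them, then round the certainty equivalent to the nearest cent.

$619.86

E[u] = 0.6·ln(830) + 0.4·ln(400) = 4.0329 + 2.3966 = 6.4295
CE = e^6.4295 ≈ 619.86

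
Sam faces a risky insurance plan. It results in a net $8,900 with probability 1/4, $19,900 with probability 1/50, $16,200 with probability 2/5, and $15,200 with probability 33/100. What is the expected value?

$14,119

EV = 1/4 × 8900 + 1/50 × 19900 + 2/5 × 16200 + 33/100 × 15200 = 2225 + 398 + 6480 + 5016 = 14119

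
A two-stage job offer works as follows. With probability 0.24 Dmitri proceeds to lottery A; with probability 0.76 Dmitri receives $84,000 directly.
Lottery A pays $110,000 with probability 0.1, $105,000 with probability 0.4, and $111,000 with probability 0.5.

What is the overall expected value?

EV(A) = 0.1 × 110000 + 0.4 × 105000 + 0.5 × 111000 = 11000 + 42000 + 55500 = 108500
Branch B: 84000 (certain)
Overall = 0.24 × 108500 + 0.76 × 84000 = 26040 + 63840 = 89880

$89,880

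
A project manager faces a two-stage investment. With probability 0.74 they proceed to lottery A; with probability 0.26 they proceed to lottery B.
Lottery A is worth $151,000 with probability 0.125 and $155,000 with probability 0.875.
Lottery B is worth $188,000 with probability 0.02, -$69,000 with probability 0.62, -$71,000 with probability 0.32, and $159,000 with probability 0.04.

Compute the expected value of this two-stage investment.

EV(A) = 0.125 × 151000 + 0.875 × 155000 = 18875 + 135625 = 154500
EV(B) = 0.02 × 188000 + 0.62 × (-69000) + 0.32 × (-71000) + 0.04 × 159000 = 3760 − 42780 − 22720 + 6360 = -55380
Overall = 0.74 × 154500 + 0.26 × (-55380) = 114330 − 14398.8 = 99931.2

$99,931.20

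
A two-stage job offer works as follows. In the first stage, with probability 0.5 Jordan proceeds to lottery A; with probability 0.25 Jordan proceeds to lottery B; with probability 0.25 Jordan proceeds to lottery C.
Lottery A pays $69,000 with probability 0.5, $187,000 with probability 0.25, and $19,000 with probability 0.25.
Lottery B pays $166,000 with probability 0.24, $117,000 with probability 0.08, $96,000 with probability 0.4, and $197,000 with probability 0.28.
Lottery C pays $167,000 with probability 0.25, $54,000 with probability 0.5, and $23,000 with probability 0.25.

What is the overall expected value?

$97,315

EV(A) = 0.5 × 69000 + 0.25 × 187000 + 0.25 × 19000 = 34500 + 46750 + 4750 = 86000
EV(B) = 0.24 × 166000 + 0.08 × 117000 + 0.4 × 96000 + 0.28 × 197000 = 39840 + 9360 + 38400 + 55160 = 142760
EV(C) = 0.25 × 167000 + 0.5 × 54000 + 0.25 × 23000 = 41750 + 27000 + 5750 = 74500
Overall = 0.5 × 86000 + 0.25 × 142760 + 0.25 × 74500 = 43000 + 35690 + 18625 = 97315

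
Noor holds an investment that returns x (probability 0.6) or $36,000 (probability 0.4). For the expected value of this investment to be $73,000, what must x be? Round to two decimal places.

x = $97,666.67

0.6·x + 0.4·36000 = 73000
0.6·x = 73000 − 14400 = 58600
x = 58600 / 0.6 = 97666.6667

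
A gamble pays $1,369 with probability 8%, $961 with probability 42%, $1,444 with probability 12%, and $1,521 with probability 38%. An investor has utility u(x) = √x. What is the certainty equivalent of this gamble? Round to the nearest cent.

$1,250.33

E[u] = 0.08·√1369 + 0.42·√961 + 0.12·√1444 + 0.38·√1521 = 0.08·37 + 0.42·31 + 0.12·38 + 0.38·39 = 35.36
CE = (35.36)² = 1250.3296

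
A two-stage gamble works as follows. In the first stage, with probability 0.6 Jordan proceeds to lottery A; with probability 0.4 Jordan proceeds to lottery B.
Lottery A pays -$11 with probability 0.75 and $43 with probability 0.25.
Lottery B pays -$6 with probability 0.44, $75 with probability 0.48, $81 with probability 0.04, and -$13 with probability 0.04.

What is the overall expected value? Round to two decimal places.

EV(A) = 0.75 × (-11) + 0.25 × 43 = -8.25 + 10.75 = 2.5
EV(B) = 0.44 × (-6) + 0.48 × 75 + 0.04 × 81 + 0.04 × (-13) = -2.64 + 36 + 3.24 − 0.52 = 36.08
Overall = 0.6 × 2.5 + 0.4 × 36.08 = 1.5 + 14.432 = 15.932

$15.93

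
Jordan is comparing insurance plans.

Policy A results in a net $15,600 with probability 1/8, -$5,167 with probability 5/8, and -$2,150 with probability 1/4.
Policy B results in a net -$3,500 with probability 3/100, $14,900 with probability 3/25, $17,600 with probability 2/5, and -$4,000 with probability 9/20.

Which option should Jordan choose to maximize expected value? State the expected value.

Policy A = 1/8 × 15600 + 5/8 × (-5167) + 1/4 × (-2150) = 1950 − 3229.375 − 537.5 = -1816.875
Policy B = 3/100 × (-3500) + 3/25 × 14900 + 2/5 × 17600 + 9/20 × (-4000) = -105 + 1788 + 7040 − 1800 = 6923

Policy B ($6,923)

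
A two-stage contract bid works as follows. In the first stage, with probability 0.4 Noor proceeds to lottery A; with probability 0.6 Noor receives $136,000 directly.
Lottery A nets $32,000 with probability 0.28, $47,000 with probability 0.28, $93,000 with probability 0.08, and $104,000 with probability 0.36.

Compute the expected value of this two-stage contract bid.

$108,400

EV(A) = 0.28 × 32000 + 0.28 × 47000 + 0.08 × 93000 + 0.36 × 104000 = 8960 + 13160 + 7440 + 37440 = 67000
Branch B: 136000 (certain)
Overall = 0.4 × 67000 + 0.6 × 136000 = 26800 + 81600 = 108400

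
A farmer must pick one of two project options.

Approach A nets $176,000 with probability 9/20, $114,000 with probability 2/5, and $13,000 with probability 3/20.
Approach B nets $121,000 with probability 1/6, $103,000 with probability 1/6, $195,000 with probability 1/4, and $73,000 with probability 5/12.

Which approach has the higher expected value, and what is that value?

Approach A = 9/20 × 176000 + 2/5 × 114000 + 3/20 × 13000 = 79200 + 45600 + 1950 = 126750
Approach B = 1/6 × 121000 + 1/6 × 103000 + 1/4 × 195000 + 5/12 × 73000 = 20166.6667 + 17166.6667 + 48750 + 30416.6667 = 116500

Approach A ($126,750)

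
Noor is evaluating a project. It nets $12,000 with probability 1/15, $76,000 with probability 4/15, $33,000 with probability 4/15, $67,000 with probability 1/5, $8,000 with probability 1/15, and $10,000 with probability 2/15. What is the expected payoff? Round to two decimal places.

$45,133.33

EV = 1/15 × 12000 + 4/15 × 76000 + 4/15 × 33000 + 1/5 × 67000 + 1/15 × 8000 + 2/15 × 10000 = 800 + 20266.6667 + 8800 + 13400 + 533.3333 + 1333.3333 = 45133.3333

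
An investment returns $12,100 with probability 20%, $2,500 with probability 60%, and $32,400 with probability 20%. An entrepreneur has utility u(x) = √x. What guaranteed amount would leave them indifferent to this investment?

E[u] = 0.2·√12100 + 0.6·√2500 + 0.2·√32400 = 0.2·110 + 0.6·50 + 0.2·180 = 88
CE = (88)² = 7744

$7,744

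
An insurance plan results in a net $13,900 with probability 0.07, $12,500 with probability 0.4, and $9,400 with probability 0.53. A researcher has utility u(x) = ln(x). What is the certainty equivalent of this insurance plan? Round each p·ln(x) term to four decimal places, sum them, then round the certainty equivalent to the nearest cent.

E[u] = 0.07·ln(13900) + 0.4·ln(12500) + 0.53·ln(9400) = 0.6678 + 3.7734 + 4.8487 = 9.2899
CE = e^9.2899 ≈ 10828.10

$10,828.10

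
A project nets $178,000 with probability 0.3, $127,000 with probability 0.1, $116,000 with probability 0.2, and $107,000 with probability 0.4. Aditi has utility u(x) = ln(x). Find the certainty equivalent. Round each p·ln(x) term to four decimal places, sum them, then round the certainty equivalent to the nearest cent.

$128,875.23

E[u] = 0.3·ln(178000) + 0.1·ln(127000) + 0.2·ln(116000) + 0.4·ln(107000) = 3.6269 + 1.1752 + 2.3323 + 4.6322 = 11.7666
CE = e^11.7666 ≈ 128875.23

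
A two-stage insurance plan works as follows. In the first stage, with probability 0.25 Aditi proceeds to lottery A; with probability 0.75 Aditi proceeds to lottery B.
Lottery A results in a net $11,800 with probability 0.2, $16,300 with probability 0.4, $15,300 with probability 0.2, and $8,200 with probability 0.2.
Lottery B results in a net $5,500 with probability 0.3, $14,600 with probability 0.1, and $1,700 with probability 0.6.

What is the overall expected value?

EV(A) = 0.2 × 11800 + 0.4 × 16300 + 0.2 × 15300 + 0.2 × 8200 = 2360 + 6520 + 3060 + 1640 = 13580
EV(B) = 0.3 × 5500 + 0.1 × 14600 + 0.6 × 1700 = 1650 + 1460 + 1020 = 4130
Overall = 0.25 × 13580 + 0.75 × 4130 = 3395 + 3097.5 = 6492.5

$6,492.50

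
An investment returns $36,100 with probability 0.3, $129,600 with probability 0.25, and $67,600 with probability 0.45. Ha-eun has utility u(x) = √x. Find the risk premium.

$3,954

E[u] = 0.3·√36100 + 0.25·√129600 + 0.45·√67600 = 0.3·190 + 0.25·360 + 0.45·260 = 264
CE = (264)² = 69696
Risk premium = EV − CE = 73650 − 69696 = 3954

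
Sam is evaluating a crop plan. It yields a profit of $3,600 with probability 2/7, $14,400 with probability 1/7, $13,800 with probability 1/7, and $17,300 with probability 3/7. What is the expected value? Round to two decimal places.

EV = 2/7 × 3600 + 1/7 × 14400 + 1/7 × 13800 + 3/7 × 17300 = 1028.5714 + 2057.1429 + 1971.4286 + 7414.2857 = 12471.4286

$12,471.43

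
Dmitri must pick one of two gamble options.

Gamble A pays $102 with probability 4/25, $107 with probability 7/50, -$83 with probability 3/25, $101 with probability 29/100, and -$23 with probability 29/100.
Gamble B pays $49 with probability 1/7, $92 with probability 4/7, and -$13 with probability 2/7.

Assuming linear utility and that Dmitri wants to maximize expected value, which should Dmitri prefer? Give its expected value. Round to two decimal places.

Gamble B ($55.86)

Gamble A = 4/25 × 102 + 7/50 × 107 + 3/25 × (-83) + 29/100 × 101 + 29/100 × (-23) = 16.32 + 14.98 − 9.96 + 29.29 − 6.67 = 43.96
Gamble B = 1/7 × 49 + 4/7 × 92 + 2/7 × (-13) = 7 + 52.5714 − 3.7143 = 55.8571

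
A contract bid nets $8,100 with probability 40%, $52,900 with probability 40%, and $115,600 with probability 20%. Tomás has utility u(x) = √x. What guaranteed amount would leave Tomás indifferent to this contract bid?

$38,416

E[u] = 0.4·√8100 + 0.4·√52900 + 0.2·√115600 = 0.4·90 + 0.4·230 + 0.2·340 = 196
CE = (196)² = 38416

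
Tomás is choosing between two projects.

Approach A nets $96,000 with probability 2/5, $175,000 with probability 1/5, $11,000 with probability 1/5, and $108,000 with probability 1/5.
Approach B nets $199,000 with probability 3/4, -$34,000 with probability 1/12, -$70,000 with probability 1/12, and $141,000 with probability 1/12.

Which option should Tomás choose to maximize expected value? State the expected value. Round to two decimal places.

Approach A = 2/5 × 96000 + 1/5 × 175000 + 1/5 × 11000 + 1/5 × 108000 = 38400 + 35000 + 2200 + 21600 = 97200
Approach B = 3/4 × 199000 + 1/12 × (-34000) + 1/12 × (-70000) + 1/12 × 141000 = 149250 − 2833.3333 − 5833.3333 + 11750 = 152333.3333

Approach B ($152,333.33)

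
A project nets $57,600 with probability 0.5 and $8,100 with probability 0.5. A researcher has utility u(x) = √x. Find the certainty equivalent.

$27,225

E[u] = 0.5·√57600 + 0.5·√8100 = 0.5·240 + 0.5·90 = 165
CE = (165)² = 27225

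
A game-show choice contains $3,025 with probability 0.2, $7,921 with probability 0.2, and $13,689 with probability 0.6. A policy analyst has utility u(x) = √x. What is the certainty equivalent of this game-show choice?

E[u] = 0.2·√3025 + 0.2·√7921 + 0.6·√13689 = 0.2·55 + 0.2·89 + 0.6·117 = 99
CE = (99)² = 9801

$9,801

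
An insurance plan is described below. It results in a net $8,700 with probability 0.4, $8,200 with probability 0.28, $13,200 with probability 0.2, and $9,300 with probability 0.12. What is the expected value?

$9,532

EV = 0.4 × 8700 + 0.28 × 8200 + 0.2 × 13200 + 0.12 × 9300 = 3480 + 2296 + 2640 + 1116 = 9532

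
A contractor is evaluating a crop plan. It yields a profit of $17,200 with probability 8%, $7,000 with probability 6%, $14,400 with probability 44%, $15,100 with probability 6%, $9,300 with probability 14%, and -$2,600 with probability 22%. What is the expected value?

$9,768

EV = 0.08 × 17200 + 0.06 × 7000 + 0.44 × 14400 + 0.06 × 15100 + 0.14 × 9300 + 0.22 × (-2600) = 1376 + 420 + 6336 + 906 + 1302 − 572 = 9768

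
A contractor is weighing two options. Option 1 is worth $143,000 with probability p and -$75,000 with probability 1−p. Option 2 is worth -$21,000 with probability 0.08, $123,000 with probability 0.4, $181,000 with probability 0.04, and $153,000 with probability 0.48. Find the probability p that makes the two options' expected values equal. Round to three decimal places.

p = 0.932

EV(Option 2) = 0.08 × (-21000) + 0.4 × 123000 + 0.04 × 181000 + 0.48 × 153000 = -1680 + 49200 + 7240 + 73440 = 128200
p·143000 + (1−p)·(-75000) = 128200
218000p − 75000 = 128200
p = (128200 + 75000) / 218000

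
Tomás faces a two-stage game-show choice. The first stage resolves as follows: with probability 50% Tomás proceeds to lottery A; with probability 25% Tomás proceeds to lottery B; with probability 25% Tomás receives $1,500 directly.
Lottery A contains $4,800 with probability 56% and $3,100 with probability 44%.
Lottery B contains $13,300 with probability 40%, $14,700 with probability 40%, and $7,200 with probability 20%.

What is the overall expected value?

EV(A) = 0.56 × 4800 + 0.44 × 3100 = 2688 + 1364 = 4052
EV(B) = 0.4 × 13300 + 0.4 × 14700 + 0.2 × 7200 = 5320 + 5880 + 1440 = 12640
Branch C: 1500 (certain)
Overall = 0.5 × 4052 + 0.25 × 12640 + 0.25 × 1500 = 2026 + 3160 + 375 = 5561

$5,561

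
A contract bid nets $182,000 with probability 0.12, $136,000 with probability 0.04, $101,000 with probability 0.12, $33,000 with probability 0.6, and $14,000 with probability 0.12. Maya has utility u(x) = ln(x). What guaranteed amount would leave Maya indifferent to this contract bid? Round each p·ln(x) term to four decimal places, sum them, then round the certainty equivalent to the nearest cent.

E[u] = 0.12·ln(182000) + 0.04·ln(136000) + 0.12·ln(101000) + 0.6·ln(33000) + 0.12·ln(14000) = 1.4534 + 0.4728 + 1.3827 + 6.2426 + 1.1456 = 10.6971
CE = e^10.6971 ≈ 44227.41

$44,227.41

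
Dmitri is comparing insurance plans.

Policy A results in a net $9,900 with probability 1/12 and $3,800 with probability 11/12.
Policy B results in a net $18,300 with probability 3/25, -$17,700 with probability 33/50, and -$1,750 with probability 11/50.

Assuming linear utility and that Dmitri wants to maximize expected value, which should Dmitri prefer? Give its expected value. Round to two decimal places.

Policy A = 1/12 × 9900 + 11/12 × 3800 = 825 + 3483.3333 = 4308.3333
Policy B = 3/25 × 18300 + 33/50 × (-17700) + 11/50 × (-1750) = 2196 − 11682 − 385 = -9871

Policy A ($4,308.33)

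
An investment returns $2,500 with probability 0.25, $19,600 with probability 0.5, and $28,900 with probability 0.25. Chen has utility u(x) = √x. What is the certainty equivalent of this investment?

E[u] = 0.25·√2500 + 0.5·√19600 + 0.25·√28900 = 0.25·50 + 0.5·140 + 0.25·170 = 125
CE = (125)² = 15625

$15,625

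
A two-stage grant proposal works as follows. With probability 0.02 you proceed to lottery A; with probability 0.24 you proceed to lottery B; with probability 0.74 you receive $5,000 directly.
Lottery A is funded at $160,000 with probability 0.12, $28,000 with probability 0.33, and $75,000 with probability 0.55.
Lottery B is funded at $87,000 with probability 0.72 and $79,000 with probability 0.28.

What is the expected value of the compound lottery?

$25,436.20

EV(A) = 0.12 × 160000 + 0.33 × 28000 + 0.55 × 75000 = 19200 + 9240 + 41250 = 69690
EV(B) = 0.72 × 87000 + 0.28 × 79000 = 62640 + 22120 = 84760
Branch C: 5000 (certain)
Overall = 0.02 × 69690 + 0.24 × 84760 + 0.74 × 5000 = 1393.8 + 20342.4 + 3700 = 25436.2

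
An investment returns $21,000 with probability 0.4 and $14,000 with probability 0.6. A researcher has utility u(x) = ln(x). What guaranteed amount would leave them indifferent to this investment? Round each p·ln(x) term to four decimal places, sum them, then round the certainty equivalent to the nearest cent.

$16,465.13

E[u] = 0.4·ln(21000) + 0.6·ln(14000) = 3.9809 + 5.7281 = 9.7090
CE = e^9.7090 ≈ 16465.13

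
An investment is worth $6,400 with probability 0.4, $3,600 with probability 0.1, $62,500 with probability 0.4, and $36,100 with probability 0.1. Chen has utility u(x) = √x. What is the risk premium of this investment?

E[u] = 0.4·√6400 + 0.1·√3600 + 0.4·√62500 + 0.1·√36100 = 0.4·80 + 0.1·60 + 0.4·250 + 0.1·190 = 157
CE = (157)² = 24649
Risk premium = EV − CE = 31530 − 24649 = 6881

$6,881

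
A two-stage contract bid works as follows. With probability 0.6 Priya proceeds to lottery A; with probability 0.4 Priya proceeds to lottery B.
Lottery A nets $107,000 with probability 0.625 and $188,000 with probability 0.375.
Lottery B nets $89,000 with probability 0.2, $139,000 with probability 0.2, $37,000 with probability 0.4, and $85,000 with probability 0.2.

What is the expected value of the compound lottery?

EV(A) = 0.625 × 107000 + 0.375 × 188000 = 66875 + 70500 = 137375
EV(B) = 0.2 × 89000 + 0.2 × 139000 + 0.4 × 37000 + 0.2 × 85000 = 17800 + 27800 + 14800 + 17000 = 77400
Overall = 0.6 × 137375 + 0.4 × 77400 = 82425 + 30960 = 113385

$113,385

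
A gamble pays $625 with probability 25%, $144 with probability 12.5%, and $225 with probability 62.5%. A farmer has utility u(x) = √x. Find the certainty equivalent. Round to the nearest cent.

$293.27

E[u] = 0.25·√625 + 0.125·√144 + 0.625·√225 = 0.25·25 + 0.125·12 + 0.625·15 = 17.125
CE = (17.125)² = 293.265625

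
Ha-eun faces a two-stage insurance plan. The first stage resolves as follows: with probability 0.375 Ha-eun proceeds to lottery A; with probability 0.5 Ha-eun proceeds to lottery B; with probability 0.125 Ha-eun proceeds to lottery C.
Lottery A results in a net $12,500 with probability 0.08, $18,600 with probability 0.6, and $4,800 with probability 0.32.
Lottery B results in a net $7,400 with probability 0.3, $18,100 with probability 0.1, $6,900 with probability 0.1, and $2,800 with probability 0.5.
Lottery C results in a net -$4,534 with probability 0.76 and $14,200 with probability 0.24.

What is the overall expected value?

EV(A) = 0.08 × 12500 + 0.6 × 18600 + 0.32 × 4800 = 1000 + 11160 + 1536 = 13696
EV(B) = 0.3 × 7400 + 0.1 × 18100 + 0.1 × 6900 + 0.5 × 2800 = 2220 + 1810 + 690 + 1400 = 6120
EV(C) = 0.76 × (-4534) + 0.24 × 14200 = -3445.84 + 3408 = -37.84
Overall = 0.375 × 13696 + 0.5 × 6120 + 0.125 × (-37.84) = 5136 + 3060 − 4.73 = 8191.27

$8,191.27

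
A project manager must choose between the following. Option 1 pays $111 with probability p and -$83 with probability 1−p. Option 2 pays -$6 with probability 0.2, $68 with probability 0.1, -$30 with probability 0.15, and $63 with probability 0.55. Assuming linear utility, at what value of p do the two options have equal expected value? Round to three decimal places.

p = 0.612

EV(Option 2) = 0.2 × (-6) + 0.1 × 68 + 0.15 × (-30) + 0.55 × 63 = -1.2 + 6.8 − 4.5 + 34.65 = 35.75
p·111 + (1−p)·(-83) = 35.75
194p − 83 = 35.75
p = (35.75 + 83) / 194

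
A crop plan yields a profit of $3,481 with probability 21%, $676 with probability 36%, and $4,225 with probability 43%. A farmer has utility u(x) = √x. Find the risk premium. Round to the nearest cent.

E[u] = 0.21·√3481 + 0.36·√676 + 0.43·√4225 = 0.21·59 + 0.36·26 + 0.43·65 = 49.7
CE = (49.7)² = 2470.09
Risk premium = EV − CE = 2791.12 − 2470.09 = 321.03

$321.03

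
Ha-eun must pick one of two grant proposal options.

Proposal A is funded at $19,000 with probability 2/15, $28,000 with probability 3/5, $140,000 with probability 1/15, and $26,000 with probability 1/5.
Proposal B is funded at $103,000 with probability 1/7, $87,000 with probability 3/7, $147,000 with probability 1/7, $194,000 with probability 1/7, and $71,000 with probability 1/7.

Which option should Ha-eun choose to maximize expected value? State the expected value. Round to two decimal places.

Proposal A = 2/15 × 19000 + 3/5 × 28000 + 1/15 × 140000 + 1/5 × 26000 = 2533.3333 + 16800 + 9333.3333 + 5200 = 33866.6667
Proposal B = 1/7 × 103000 + 3/7 × 87000 + 1/7 × 147000 + 1/7 × 194000 + 1/7 × 71000 = 14714.2857 + 37285.7143 + 21000 + 27714.2857 + 10142.8571 = 110857.1429

Proposal B ($110,857.14)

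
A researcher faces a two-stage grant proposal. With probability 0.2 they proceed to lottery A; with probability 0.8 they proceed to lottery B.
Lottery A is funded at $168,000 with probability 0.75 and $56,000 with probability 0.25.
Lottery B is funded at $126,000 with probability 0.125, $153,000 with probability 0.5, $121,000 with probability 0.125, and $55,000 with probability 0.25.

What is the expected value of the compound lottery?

EV(A) = 0.75 × 168000 + 0.25 × 56000 = 126000 + 14000 = 140000
EV(B) = 0.125 × 126000 + 0.5 × 153000 + 0.125 × 121000 + 0.25 × 55000 = 15750 + 76500 + 15125 + 13750 = 121125
Overall = 0.2 × 140000 + 0.8 × 121125 = 28000 + 96900 = 124900

$124,900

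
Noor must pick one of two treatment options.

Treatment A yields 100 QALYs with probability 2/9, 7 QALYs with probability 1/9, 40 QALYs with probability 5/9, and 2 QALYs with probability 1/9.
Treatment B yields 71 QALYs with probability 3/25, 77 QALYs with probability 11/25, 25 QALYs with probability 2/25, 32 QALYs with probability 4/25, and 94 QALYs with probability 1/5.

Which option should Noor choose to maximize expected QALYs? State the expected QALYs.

Treatment A = 2/9 × 100 + 1/9 × 7 + 5/9 × 40 + 1/9 × 2 = 22.2222 + 0.7778 + 22.2222 + 0.2222 = 45.4444
Treatment B = 3/25 × 71 + 11/25 × 77 + 2/25 × 25 + 4/25 × 32 + 1/5 × 94 = 8.52 + 33.88 + 2 + 5.12 + 18.8 = 68.32

Treatment B (68.32 QALYs)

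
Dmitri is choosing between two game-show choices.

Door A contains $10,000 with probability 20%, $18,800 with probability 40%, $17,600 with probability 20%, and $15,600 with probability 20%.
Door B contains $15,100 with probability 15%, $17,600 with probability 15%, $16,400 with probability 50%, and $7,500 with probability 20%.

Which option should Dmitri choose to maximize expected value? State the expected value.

Door A ($16,160)

Door A = 0.2 × 10000 + 0.4 × 18800 + 0.2 × 17600 + 0.2 × 15600 = 2000 + 7520 + 3520 + 3120 = 16160
Door B = 0.15 × 15100 + 0.15 × 17600 + 0.5 × 16400 + 0.2 × 7500 = 2265 + 2640 + 8200 + 1500 = 14605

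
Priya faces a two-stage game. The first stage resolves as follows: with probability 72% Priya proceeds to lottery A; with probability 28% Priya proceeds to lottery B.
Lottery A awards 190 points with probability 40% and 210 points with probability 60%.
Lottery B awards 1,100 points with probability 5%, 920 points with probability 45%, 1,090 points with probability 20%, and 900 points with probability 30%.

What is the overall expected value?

EV(A) = 0.4 × 190 + 0.6 × 210 = 76 + 126 = 202
EV(B) = 0.05 × 1100 + 0.45 × 920 + 0.2 × 1090 + 0.3 × 900 = 55 + 414 + 218 + 270 = 957
Overall = 0.72 × 202 + 0.28 × 957 = 145.44 + 267.96 = 413.4

413.4 points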